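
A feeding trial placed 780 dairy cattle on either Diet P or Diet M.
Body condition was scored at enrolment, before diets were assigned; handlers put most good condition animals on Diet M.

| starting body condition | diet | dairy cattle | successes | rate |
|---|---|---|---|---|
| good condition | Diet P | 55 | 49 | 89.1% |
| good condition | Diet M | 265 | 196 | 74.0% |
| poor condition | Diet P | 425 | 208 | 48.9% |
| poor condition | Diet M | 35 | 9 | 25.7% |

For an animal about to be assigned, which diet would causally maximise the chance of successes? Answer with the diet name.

The stratified and pooled comparisons disagree (Diet P wins within each starting body condition; Diet M wins overall), so the answer turns on the causal role of starting body condition.
Nothing the diet does changes starting body condition; the imbalance is an allocation artefact. With starting body condition also predicting the outcome, the pooled figure is confounded, and the within-stratum comparison is the causal one.
Within each level — good condition: 89.1% vs 74.0%; poor condition: 48.9% vs 25.7% — Diet P is higher every time.

Diet P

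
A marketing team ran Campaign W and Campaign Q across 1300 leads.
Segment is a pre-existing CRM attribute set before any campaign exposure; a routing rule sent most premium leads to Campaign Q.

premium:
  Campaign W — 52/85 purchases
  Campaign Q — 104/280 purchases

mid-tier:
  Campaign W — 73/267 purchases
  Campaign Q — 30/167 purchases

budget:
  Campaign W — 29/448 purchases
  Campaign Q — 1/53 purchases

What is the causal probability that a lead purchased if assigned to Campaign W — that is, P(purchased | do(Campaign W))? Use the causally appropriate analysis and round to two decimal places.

The stratified and pooled comparisons disagree (Campaign W wins within each customer segment; Campaign Q wins overall), so the answer turns on the causal role of customer segment.
Here customer segment is a common cause — it drives both which campaign a case falls under and the outcome. The crude comparison mixes populations; the stratum-specific rates are the causally relevant ones.
Standardising Campaign W to the population customer segment mix: 0.281·52/85 + 0.334·73/267 + 0.385·29/448 = 0.288.

0.29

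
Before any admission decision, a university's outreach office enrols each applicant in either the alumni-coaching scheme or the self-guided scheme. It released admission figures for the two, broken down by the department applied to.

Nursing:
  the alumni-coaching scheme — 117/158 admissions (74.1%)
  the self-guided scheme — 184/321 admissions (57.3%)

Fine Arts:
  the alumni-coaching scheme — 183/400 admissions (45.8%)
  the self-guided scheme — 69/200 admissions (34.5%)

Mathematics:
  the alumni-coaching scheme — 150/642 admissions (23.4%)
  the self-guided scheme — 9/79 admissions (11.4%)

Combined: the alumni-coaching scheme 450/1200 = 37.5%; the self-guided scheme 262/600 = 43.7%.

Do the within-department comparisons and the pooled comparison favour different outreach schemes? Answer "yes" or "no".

yes

Within each department level (Nursing 74.1% vs 57.3%; Fine Arts 45.8% vs 34.5%; Mathematics 23.4% vs 11.4%), the alumni-coaching scheme has the higher rate every time. Pooled: 37.5% vs 43.7% — the self-guided scheme has the higher rate overall. The two comparisons disagree.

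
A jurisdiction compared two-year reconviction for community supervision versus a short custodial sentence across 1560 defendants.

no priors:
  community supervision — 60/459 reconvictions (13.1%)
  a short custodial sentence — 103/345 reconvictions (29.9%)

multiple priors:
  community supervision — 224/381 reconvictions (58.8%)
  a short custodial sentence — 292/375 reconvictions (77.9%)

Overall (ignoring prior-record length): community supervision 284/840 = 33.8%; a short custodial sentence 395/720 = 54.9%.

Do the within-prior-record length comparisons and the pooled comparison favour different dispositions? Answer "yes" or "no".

Within each prior-record length level (no priors 13.1% vs 29.9%; multiple priors 58.8% vs 77.9%), community supervision has the lower rate every time. Pooled: 33.8% vs 54.9% — community supervision has the lower rate overall. They agree.

no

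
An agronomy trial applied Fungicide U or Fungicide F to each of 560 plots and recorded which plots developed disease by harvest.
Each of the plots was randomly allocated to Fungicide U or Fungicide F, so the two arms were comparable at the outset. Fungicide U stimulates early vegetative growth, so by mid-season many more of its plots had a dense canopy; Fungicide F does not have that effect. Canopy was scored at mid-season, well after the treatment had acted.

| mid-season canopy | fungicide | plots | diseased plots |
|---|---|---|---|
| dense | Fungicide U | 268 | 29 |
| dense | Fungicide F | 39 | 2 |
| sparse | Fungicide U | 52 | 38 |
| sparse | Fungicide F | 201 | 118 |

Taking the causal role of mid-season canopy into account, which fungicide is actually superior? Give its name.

Fungicide U

Fungicide F is lower inside every mid-season canopy stratum but Fungicide U is lower in aggregate. Whether to stratify depends on how mid-season canopy relates to the fungicide.
Mid-season canopy is recorded after the fungicide and is itself shifted by it — it sits on the causal path from fungicide to outcome. Conditioning on a mediator would strip out part of the effect we want; the pooled comparison gives the total causal effect.
Pooled: Fungicide U 20.9% vs Fungicide F 50.0%; Fungicide U is lower overall.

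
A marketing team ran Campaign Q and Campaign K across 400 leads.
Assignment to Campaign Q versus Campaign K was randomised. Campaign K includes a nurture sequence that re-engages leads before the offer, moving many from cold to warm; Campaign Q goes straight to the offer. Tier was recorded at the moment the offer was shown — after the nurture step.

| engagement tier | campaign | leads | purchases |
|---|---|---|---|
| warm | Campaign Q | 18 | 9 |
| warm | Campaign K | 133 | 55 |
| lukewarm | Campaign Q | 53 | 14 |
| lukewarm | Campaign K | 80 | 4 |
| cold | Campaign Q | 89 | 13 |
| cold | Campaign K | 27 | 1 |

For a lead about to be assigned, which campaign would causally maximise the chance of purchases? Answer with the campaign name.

Because the campaign influences engagement tier, engagement tier is a post-treatment mediator, not a confounder. Stratifying on it would bias the estimate; the causal effect is the crude pooled difference.
Pooled: Campaign Q 22.5% vs Campaign K 25.0%; Campaign K is higher overall.

Campaign K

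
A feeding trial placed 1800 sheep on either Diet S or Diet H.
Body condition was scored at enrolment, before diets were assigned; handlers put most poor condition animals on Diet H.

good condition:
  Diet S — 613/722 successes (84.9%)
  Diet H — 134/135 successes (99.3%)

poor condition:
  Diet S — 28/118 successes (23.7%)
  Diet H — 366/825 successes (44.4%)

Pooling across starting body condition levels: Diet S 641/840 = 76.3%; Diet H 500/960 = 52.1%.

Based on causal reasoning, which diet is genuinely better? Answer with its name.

Diet H

Diet H is higher inside every starting body condition stratum but Diet S is higher in aggregate. Whether to stratify depends on how starting body condition relates to the diet.
Starting body condition satisfies the back-door criterion: it is not a descendant of the diet, and it blocks the spurious path from diet to outcome. Adjusting for it (i.e., using the within-starting body condition rates) gives the causal effect.
Within each level — good condition: 84.9% vs 99.3%; poor condition: 23.7% vs 44.4% — Diet H is higher every time.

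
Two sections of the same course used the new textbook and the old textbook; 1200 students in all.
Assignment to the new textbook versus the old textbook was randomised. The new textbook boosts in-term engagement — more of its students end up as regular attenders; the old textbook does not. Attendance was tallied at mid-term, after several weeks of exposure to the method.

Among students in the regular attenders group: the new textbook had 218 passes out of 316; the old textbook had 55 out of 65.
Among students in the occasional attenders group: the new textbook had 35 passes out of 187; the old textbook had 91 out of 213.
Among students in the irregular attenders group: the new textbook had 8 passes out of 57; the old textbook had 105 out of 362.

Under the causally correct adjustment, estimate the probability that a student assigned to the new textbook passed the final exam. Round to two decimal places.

0.47

Because the teaching method influences mid-term attendance, mid-term attendance is a post-treatment mediator, not a confounder. Stratifying on it would bias the estimate; the causal effect is the crude pooled difference.
So P(outcome | do(the new textbook)) is just the pooled rate for the new textbook: 261/560 = 0.466.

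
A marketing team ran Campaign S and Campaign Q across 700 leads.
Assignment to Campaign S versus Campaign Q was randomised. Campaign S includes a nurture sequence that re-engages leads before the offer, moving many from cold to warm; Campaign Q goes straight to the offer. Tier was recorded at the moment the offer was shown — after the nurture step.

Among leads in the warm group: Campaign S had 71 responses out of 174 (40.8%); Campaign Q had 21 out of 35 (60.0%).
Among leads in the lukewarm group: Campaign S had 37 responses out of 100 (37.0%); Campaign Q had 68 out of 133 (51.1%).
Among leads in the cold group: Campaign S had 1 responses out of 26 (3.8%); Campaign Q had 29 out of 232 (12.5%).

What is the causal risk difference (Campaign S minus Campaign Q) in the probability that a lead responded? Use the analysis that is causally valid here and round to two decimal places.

+0.07

The engagement tier-specific comparison favours Campaign Q throughout, but the pooled figures favour Campaign S. The question is whether to condition on engagement tier.
Engagement tier is downstream of the campaign. One should not condition on a consequence of treatment, so the overall rates are the right comparison.
The causal difference is the pooled difference: 0.363 − 0.295 = +0.068.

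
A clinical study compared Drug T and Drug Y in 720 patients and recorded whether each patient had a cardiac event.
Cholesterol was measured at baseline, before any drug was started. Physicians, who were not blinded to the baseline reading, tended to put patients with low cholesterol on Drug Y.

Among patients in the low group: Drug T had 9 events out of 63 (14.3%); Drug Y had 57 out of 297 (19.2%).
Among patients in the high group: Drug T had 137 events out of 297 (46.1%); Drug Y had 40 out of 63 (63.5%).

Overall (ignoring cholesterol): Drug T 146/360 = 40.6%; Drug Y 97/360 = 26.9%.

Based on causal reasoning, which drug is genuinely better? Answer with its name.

Nothing the drug does changes cholesterol; the imbalance is an allocation artefact. With cholesterol also predicting the outcome, the pooled figure is confounded, and the within-stratum comparison is the causal one.
Within each level — low: 14.3% vs 19.2%; high: 46.1% vs 63.5% — Drug T is lower every time.

Drug T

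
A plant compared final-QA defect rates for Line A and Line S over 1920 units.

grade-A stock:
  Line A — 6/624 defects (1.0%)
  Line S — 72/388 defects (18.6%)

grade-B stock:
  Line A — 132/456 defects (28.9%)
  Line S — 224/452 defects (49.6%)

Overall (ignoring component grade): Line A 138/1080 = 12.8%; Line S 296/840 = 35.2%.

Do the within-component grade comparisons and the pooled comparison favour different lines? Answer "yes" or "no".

no

Within each component grade level (grade-A stock 1.0% vs 18.6%; grade-B stock 28.9% vs 49.6%), Line A has the lower rate every time. Pooled: 12.8% vs 35.2% — Line A has the lower rate overall. They agree.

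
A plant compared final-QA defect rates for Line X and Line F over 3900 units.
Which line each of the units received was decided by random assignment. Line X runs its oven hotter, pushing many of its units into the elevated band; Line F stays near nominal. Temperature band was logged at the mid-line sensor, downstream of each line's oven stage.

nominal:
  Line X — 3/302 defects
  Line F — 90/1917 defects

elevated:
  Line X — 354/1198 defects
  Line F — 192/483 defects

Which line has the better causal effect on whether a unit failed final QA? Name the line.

Within every in-process temperature band level Line X has the lower rate, yet pooled Line F does — Simpson's reversal.
In-process temperature band here is a post-treatment variable shaped by the line; conditioning on it would introduce bias rather than remove it. The overall comparison is the causal one.
Pooled: Line X 23.8% vs Line F 11.8%; Line F is lower overall.

Line F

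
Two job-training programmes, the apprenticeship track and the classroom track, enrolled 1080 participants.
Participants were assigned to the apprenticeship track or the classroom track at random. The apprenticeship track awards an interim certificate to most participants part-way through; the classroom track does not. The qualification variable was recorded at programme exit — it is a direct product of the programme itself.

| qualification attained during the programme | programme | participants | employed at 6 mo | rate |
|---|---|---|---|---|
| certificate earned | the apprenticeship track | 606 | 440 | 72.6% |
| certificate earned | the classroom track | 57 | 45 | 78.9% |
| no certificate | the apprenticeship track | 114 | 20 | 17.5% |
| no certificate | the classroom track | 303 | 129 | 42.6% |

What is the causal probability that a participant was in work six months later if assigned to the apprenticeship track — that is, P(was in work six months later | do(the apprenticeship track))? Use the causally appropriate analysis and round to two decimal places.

0.64

Stratifying would compare programmes among participants the programmes themselves sorted into qualification attained during the programme groups — a form of selection on an intermediate. The unconditioned pooled rates give the total causal effect.
So P(outcome | do(the apprenticeship track)) is just the pooled rate for the apprenticeship track: 460/720 = 0.639.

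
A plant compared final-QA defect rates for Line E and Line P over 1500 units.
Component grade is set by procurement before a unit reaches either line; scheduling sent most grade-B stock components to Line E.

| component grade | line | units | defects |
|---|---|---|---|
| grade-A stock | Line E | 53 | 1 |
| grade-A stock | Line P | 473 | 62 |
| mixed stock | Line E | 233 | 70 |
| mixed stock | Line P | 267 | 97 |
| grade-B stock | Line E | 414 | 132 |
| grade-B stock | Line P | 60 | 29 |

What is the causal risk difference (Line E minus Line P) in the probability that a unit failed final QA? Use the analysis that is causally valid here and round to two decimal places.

Here component grade is a common cause — it drives both which line a case falls under and the outcome. The crude comparison mixes populations; the stratum-specific rates are the causally relevant ones.
Adjusting over the population distribution of component grade: 0.351·(0.019−0.131) + 0.333·(0.300−0.363) + 0.316·(0.319−0.483) = -0.112.

-0.11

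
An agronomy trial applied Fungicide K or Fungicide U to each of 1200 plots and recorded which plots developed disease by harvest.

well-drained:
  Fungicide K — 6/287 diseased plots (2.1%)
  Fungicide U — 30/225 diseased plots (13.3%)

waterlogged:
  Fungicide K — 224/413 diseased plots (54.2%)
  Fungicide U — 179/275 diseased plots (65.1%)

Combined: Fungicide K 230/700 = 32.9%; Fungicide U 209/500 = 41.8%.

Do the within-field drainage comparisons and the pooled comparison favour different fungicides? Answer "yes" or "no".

Within each field drainage level (well-drained 2.1% vs 13.3%; waterlogged 54.2% vs 65.1%), Fungicide K has the lower rate every time. Pooled: 32.9% vs 41.8% — Fungicide K has the lower rate overall. They agree.

no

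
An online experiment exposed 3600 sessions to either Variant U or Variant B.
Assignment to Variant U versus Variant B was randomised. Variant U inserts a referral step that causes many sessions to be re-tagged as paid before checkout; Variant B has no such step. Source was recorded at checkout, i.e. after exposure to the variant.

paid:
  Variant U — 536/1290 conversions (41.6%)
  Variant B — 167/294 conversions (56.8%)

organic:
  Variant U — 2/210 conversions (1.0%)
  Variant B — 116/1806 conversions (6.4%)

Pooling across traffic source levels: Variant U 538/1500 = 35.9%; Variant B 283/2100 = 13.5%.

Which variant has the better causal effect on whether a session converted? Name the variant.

Variant U

Traffic source is recorded after the variant and is itself shifted by it — it sits on the causal path from variant to outcome. Conditioning on a mediator would strip out part of the effect we want; the pooled comparison gives the total causal effect.
Pooled: Variant U 35.9% vs Variant B 13.5%; Variant U is higher overall.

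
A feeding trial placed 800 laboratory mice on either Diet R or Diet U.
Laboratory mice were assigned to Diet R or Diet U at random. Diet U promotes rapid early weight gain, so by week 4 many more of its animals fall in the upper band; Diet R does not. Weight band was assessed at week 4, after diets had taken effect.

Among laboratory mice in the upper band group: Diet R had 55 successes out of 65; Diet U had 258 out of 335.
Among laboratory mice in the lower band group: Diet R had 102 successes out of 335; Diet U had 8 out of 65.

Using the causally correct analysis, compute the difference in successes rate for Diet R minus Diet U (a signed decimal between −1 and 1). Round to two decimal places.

-0.27

Within every week-4 weight band level Diet R has the higher rate, yet pooled Diet U does — Simpson's reversal.
Because the diet influences week-4 weight band, week-4 weight band is a post-treatment mediator, not a confounder. Stratifying on it would bias the estimate; the causal effect is the crude pooled difference.
The causal difference is the pooled difference: 0.393 − 0.665 = -0.273.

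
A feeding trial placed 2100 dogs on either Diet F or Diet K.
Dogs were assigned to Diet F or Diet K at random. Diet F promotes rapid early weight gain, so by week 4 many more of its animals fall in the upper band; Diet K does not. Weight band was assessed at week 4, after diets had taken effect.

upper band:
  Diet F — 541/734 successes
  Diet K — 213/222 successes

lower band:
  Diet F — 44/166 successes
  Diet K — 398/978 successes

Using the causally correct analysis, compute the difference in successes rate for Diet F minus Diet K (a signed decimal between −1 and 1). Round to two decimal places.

+0.14

The stratified and pooled comparisons disagree (Diet K wins within each week-4 weight band; Diet F wins overall), so the answer turns on the causal role of week-4 weight band.
Week-4 weight band is downstream of the diet. One should not condition on a consequence of treatment, so the overall rates are the right comparison.
The causal difference is the pooled difference: 0.650 − 0.509 = +0.141.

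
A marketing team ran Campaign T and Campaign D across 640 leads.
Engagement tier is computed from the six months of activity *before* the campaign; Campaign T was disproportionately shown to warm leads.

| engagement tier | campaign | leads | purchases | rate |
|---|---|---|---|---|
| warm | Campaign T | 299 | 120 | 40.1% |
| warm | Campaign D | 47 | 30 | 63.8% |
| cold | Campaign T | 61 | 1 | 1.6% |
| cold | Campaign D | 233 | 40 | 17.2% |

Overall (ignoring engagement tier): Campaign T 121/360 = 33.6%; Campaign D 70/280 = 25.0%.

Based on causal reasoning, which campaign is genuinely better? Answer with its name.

Campaign D

Engagement tier is set before the campaign has any effect — it is not caused by the campaign — and it independently drives the outcome. That makes it a confounder, so the causal comparison is within engagement tier levels.
Within each level — warm: 40.1% vs 63.8%; cold: 1.6% vs 17.2% — Campaign D is higher every time.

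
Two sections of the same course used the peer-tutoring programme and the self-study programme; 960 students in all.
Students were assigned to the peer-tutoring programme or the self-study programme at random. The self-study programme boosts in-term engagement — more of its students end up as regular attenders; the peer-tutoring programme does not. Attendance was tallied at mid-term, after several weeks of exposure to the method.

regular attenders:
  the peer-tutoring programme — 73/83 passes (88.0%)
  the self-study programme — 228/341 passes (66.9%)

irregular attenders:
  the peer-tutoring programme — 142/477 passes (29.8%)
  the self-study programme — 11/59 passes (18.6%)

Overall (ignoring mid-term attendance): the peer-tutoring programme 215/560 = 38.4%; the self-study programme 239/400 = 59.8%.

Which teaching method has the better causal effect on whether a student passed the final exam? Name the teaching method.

the self-study programme

Stratifying would compare teaching methods among students the teaching methods themselves sorted into mid-term attendance groups — a form of selection on an intermediate. The unconditioned pooled rates give the total causal effect.
Pooled: the peer-tutoring programme 38.4% vs the self-study programme 59.8%; the self-study programme is higher overall.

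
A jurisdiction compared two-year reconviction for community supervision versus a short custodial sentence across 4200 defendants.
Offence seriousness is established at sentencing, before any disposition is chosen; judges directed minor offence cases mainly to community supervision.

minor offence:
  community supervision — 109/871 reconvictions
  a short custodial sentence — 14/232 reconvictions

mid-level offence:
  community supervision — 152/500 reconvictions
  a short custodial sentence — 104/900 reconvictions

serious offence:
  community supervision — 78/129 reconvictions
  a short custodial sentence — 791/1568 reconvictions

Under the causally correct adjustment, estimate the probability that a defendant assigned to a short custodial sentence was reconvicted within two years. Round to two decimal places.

0.26

The stratified and pooled comparisons disagree (a short custodial sentence wins within each offence seriousness; community supervision wins overall), so the answer turns on the causal role of offence seriousness.
The imbalance in offence seriousness arose from how defendants were allocated, not from anything the disposition did; and offence seriousness independently affects the outcome. The pooled gap is confounded — condition on offence seriousness.
Standardising a short custodial sentence to the population offence seriousness mix: 0.263·14/232 + 0.333·104/900 + 0.404·791/1568 = 0.258.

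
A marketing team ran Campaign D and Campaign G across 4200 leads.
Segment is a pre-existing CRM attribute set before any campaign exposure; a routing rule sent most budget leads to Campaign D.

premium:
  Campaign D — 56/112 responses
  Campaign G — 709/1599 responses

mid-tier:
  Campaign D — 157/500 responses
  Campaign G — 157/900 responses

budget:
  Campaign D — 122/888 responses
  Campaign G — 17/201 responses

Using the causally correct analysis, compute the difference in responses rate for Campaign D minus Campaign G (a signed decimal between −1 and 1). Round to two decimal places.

The customer segment-specific comparison favours Campaign D throughout, but the pooled figures favour Campaign G. The question is whether to condition on customer segment.
Nothing the campaign does changes customer segment; the imbalance is an allocation artefact. With customer segment also predicting the outcome, the pooled figure is confounded, and the within-stratum comparison is the causal one.
Adjusting over the population distribution of customer segment: 0.407·(0.500−0.443) + 0.333·(0.314−0.174) + 0.259·(0.137−0.085) = +0.083.

+0.08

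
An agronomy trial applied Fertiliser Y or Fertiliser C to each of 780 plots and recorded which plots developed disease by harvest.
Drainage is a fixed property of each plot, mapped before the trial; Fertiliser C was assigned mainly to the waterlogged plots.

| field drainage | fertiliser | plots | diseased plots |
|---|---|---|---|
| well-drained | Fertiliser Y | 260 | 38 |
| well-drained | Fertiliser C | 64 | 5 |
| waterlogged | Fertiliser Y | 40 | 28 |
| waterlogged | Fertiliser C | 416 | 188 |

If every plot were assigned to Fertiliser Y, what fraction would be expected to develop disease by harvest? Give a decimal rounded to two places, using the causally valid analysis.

Field drainage differs across fertilisers for reasons unrelated to any effect of the fertiliser itself, and it separately predicts the outcome — a classic confounder. We must compare within field drainage levels.
Standardising Fertiliser Y to the population field drainage mix: 0.415·38/260 + 0.585·28/40 = 0.470.

0.47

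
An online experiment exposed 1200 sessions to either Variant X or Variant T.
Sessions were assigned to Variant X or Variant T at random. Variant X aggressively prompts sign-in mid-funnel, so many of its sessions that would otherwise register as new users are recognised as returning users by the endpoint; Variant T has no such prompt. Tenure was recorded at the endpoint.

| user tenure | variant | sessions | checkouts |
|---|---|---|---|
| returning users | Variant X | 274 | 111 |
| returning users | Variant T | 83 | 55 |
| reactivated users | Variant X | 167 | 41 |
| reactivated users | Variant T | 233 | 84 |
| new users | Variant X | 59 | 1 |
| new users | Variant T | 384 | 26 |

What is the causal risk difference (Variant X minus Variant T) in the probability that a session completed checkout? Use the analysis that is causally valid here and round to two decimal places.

+0.07

User tenure is downstream of the variant. One should not condition on a consequence of treatment, so the overall rates are the right comparison.
The causal difference is the pooled difference: 0.306 − 0.236 = +0.070.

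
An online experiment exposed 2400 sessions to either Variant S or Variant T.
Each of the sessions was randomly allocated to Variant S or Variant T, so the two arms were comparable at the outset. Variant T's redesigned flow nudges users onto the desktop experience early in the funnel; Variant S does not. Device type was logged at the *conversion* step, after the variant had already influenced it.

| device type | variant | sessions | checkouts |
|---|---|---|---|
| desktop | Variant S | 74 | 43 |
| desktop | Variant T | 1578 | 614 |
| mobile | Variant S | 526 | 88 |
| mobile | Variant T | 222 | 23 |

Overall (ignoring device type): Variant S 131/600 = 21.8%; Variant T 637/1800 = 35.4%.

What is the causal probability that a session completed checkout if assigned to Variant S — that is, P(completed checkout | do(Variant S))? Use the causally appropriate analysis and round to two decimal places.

0.22

Device type is downstream of the variant. One should not condition on a consequence of treatment, so the overall rates are the right comparison.
So P(outcome | do(Variant S)) is just the pooled rate for Variant S: 131/600 = 0.218.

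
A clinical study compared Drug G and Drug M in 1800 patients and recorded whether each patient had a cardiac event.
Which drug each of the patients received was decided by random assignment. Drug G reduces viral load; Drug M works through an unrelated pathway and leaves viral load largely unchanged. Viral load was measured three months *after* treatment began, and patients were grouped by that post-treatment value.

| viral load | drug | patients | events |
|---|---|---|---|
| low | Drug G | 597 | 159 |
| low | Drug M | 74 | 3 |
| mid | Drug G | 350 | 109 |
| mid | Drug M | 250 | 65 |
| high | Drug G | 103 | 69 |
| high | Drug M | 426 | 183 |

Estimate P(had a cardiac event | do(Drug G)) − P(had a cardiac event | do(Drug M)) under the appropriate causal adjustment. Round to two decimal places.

Viral load is recorded after the drug and is itself shifted by it — it sits on the causal path from drug to outcome. Conditioning on a mediator would strip out part of the effect we want; the pooled comparison gives the total causal effect.
The causal difference is the pooled difference: 0.321 − 0.335 = -0.014.

-0.01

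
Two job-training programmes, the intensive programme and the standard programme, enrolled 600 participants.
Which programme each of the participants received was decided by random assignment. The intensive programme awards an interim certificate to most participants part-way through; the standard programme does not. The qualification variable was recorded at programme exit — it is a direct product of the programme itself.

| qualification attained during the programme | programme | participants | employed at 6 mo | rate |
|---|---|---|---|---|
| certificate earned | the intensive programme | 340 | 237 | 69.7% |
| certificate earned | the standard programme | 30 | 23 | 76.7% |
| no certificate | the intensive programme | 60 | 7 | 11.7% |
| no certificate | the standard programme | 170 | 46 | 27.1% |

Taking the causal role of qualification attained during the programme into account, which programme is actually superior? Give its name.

The qualification attained during the programme-specific comparison favours the standard programme throughout, but the pooled figures favour the intensive programme. The question is whether to condition on qualification attained during the programme.
Qualification attained during the programme lies on the pathway programme → qualification attained during the programme → outcome, so adjusting for it blocks the indirect effect. For the total causal effect of programme, use the unadjusted pooled rates.
Pooled: the intensive programme 61.0% vs the standard programme 34.5%; the intensive programme is higher overall.

the intensive programme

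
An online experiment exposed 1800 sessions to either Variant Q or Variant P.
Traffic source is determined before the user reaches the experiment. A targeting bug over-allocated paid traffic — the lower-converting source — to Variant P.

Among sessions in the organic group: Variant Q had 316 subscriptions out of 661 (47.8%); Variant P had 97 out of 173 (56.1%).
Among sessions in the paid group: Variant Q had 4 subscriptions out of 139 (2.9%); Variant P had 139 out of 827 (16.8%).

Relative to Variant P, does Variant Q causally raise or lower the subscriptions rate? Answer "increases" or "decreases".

Nothing the variant does changes traffic source; the imbalance is an allocation artefact. With traffic source also predicting the outcome, the pooled figure is confounded, and the within-stratum comparison is the causal one.
Within each level — organic: 47.8% vs 56.1%; paid: 2.9% vs 16.8% — Variant P is higher every time.

decreases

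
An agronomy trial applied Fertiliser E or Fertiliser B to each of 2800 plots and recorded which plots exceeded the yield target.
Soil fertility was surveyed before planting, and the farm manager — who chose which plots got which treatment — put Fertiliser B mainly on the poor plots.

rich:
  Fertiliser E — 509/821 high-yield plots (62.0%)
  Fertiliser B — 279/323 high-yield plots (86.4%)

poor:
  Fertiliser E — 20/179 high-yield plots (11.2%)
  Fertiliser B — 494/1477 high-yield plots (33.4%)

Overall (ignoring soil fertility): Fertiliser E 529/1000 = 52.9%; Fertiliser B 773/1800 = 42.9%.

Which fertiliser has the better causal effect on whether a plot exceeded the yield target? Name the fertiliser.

Fertiliser B

Here soil fertility is a common cause — it drives both which fertiliser a case falls under and the outcome. The crude comparison mixes populations; the stratum-specific rates are the causally relevant ones.
Within each level — rich: 62.0% vs 86.4%; poor: 11.2% vs 33.4% — Fertiliser B is higher every time.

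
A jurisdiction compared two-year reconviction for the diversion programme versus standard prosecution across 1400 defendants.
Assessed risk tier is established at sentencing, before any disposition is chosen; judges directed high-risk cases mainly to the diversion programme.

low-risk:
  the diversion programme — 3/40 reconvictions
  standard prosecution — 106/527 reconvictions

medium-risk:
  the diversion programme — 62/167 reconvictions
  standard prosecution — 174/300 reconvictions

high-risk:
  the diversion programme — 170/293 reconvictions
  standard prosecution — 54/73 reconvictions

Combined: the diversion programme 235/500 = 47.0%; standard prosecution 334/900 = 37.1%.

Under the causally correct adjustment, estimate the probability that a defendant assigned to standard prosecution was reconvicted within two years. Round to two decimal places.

the diversion programme is lower inside every assessed risk tier stratum but standard prosecution is lower in aggregate. Whether to stratify depends on how assessed risk tier relates to the disposition.
Since assessed risk tier is a pre-existing factor (not a product of the disposition) and it affects the outcome on its own, it is a confounder. The stratified rates, not the pooled rate, identify the causal effect.
Standardising standard prosecution to the population assessed risk tier mix: 0.405·106/527 + 0.334·174/300 + 0.261·54/73 = 0.468.

0.47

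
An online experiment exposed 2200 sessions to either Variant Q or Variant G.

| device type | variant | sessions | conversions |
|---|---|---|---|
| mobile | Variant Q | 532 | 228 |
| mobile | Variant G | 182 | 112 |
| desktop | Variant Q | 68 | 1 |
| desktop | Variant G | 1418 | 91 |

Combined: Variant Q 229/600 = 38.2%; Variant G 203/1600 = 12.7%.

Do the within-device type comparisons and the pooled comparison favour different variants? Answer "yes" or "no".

Within each device type level (mobile 42.9% vs 61.5%; desktop 1.5% vs 6.4%), Variant G has the higher rate every time. Pooled: 38.2% vs 12.7% — Variant Q has the higher rate overall. The two comparisons disagree.

yes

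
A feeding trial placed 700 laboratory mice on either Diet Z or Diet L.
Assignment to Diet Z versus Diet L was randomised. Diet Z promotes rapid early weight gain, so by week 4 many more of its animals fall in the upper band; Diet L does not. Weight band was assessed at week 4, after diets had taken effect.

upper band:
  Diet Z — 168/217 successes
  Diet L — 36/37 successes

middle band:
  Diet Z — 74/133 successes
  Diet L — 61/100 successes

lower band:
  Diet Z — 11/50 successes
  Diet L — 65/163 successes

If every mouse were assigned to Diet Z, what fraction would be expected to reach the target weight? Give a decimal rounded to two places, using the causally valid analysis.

0.63

The stratified and pooled comparisons disagree (Diet L wins within each week-4 weight band; Diet Z wins overall), so the answer turns on the causal role of week-4 weight band.
Because the diet influences week-4 weight band, week-4 weight band is a post-treatment mediator, not a confounder. Stratifying on it would bias the estimate; the causal effect is the crude pooled difference.
So P(outcome | do(Diet Z)) is just the pooled rate for Diet Z: 253/400 = 0.632.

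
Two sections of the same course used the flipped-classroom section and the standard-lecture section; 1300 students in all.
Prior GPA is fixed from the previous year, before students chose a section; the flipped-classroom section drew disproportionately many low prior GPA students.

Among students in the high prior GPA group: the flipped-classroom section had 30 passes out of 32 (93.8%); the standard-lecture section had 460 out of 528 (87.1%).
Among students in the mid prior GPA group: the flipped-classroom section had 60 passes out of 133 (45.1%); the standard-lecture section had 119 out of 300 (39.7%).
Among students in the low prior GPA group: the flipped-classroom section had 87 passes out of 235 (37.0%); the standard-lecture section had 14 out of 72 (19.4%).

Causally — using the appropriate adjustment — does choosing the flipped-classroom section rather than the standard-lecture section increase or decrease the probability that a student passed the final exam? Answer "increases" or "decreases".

The prior GPA band-specific comparison favours the flipped-classroom section throughout, but the pooled figures favour the standard-lecture section. The question is whether to condition on prior GPA band.
Nothing the teaching method does changes prior GPA band; the imbalance is an allocation artefact. With prior GPA band also predicting the outcome, the pooled figure is confounded, and the within-stratum comparison is the causal one.
Within each level — high prior GPA: 93.8% vs 87.1%; mid prior GPA: 45.1% vs 39.7%; low prior GPA: 37.0% vs 19.4% — the flipped-classroom section is higher every time.

increases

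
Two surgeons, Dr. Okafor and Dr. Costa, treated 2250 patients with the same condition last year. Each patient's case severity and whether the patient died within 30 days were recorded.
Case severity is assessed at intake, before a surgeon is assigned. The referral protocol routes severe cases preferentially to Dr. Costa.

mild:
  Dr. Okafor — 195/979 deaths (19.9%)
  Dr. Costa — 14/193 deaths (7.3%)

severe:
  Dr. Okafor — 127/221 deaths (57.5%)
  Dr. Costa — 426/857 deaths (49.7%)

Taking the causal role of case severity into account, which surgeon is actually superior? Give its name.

The case severity-specific comparison favours Dr. Costa throughout, but the pooled figures favour Dr. Okafor. The question is whether to condition on case severity.
Since case severity is a pre-existing factor (not a product of the surgeon) and it affects the outcome on its own, it is a confounder. The stratified rates, not the pooled rate, identify the causal effect.
Within each level — mild: 19.9% vs 7.3%; severe: 57.5% vs 49.7% — Dr. Costa is lower every time.

Dr. Costa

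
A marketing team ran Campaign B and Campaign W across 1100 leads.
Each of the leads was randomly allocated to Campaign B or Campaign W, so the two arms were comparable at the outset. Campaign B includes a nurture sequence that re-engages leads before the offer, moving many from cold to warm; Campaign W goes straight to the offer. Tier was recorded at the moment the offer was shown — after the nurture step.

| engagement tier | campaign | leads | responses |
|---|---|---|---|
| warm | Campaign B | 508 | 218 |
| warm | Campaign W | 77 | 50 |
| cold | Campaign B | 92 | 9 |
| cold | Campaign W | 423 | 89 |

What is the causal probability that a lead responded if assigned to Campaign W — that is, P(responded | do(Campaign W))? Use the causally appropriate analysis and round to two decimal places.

0.28

Within every engagement tier level Campaign W has the higher rate, yet pooled Campaign B does — Simpson's reversal.
Engagement tier is downstream of the campaign. One should not condition on a consequence of treatment, so the overall rates are the right comparison.
So P(outcome | do(Campaign W)) is just the pooled rate for Campaign W: 139/500 = 0.278.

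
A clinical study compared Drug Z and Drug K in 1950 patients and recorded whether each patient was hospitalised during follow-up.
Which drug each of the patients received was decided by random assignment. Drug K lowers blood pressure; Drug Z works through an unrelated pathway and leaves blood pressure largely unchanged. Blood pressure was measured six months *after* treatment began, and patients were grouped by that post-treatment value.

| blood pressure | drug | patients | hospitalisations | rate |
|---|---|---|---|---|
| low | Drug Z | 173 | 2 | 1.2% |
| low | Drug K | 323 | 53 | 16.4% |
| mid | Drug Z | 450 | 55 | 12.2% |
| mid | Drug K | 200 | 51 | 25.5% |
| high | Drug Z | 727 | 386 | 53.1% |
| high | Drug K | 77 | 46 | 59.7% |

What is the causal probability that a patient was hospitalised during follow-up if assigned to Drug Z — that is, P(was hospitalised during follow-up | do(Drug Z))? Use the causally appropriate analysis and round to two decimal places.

0.33

The blood pressure-specific comparison favours Drug Z throughout, but the pooled figures favour Drug K. The question is whether to condition on blood pressure.
Blood pressure is downstream of the drug. One should not condition on a consequence of treatment, so the overall rates are the right comparison.
So P(outcome | do(Drug Z)) is just the pooled rate for Drug Z: 443/1350 = 0.328.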